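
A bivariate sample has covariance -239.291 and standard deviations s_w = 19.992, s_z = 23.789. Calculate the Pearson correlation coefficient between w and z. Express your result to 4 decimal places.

-0.5031

r = Cov(w,z) / (s_w · s_z) = -239.291 / (19.992 × 23.789)
  = -239.291 / 475.5897 ≈ -0.5031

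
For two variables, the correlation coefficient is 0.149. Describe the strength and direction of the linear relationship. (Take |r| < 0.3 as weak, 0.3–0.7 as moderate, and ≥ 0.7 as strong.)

r = 0.149 > 0 so the relationship is positive.
|r| = 0.149, which falls in the weak range.

weak positive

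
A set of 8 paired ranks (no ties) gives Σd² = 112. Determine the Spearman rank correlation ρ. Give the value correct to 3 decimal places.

-0.333

ρ = 1 − 6Σd² / [n(n²−1)] = 1 − 6×112 / (8×63)
  = 1 − 672/504 = 1 − 1.3333 ≈ -0.333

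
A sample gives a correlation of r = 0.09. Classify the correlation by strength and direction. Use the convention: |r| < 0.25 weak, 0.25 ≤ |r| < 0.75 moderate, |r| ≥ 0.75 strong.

weak positive

r = 0.09 > 0 so the relationship is positive.
|r| = 0.09, which falls in the weak range.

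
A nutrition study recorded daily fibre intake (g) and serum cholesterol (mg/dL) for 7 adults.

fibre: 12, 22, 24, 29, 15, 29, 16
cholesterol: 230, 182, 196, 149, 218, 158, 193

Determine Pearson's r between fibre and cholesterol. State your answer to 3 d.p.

n = 7, Σx = 147, Σy = 1326, Σx² = 3367, Σy² = 256378, Σxy = 26729
nΣxy − ΣxΣy = 187103 − 194922 = -7819
nΣx² − (Σx)² = 23569 − 21609 = 1960; nΣy² − (Σy)² = 1794646 − 1758276 = 36370
r = -7819 / √(1960 × 36370) = -7819 / 8443.0563 ≈ -0.926

-0.926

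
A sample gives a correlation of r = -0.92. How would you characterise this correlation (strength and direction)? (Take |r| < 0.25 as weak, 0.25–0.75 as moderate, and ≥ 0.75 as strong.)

r = -0.92 < 0 so the relationship is negative.
|r| = 0.92, which falls in the strong range.

strong negative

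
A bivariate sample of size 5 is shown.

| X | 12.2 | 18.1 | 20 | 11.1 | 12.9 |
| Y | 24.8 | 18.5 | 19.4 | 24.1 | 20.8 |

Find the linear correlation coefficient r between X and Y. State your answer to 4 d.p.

n = 5, ΣX = 74.3, ΣY = 107.6, ΣX² = 1166.07, ΣY² = 2347.1, ΣXY = 1561.24
nΣXY − ΣXΣY = 7806.2 − 7994.68 = -188.48
nΣX² − (ΣX)² = 5830.35 − 5520.49 = 309.86; nΣY² − (ΣY)² = 11735.5 − 11577.76 = 157.74
r = -188.48 / √(309.86 × 157.74) = -188.48 / 221.0821 ≈ -0.8525

-0.8525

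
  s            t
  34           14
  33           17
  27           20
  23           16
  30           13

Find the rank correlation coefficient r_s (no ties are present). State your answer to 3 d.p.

Rank s: 5, 4, 2, 1, 3
Rank t: 2, 4, 5, 3, 1
d = rank(s) − rank(t): 3, 0, -3, -2, 2; Σd² = 26
ρ = 1 − 6Σd² / [n(n²−1)] = 1 − 6×26 / (5×24) = 1 − 156/120 ≈ -0.300

-0.300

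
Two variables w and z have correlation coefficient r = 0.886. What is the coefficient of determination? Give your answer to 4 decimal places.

0.7850

r² = (0.886)² = 0.7850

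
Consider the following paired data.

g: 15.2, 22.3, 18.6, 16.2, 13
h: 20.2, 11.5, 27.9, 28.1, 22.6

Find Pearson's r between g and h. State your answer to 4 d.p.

-0.5188

n = 5, Σg = 85.3, Σh = 110.3, Σg² = 1505.73, Σh² = 2619.07, Σgh = 1831.45
nΣgh − ΣgΣh = 9157.25 − 9408.59 = -251.34
nΣg² − (Σg)² = 7528.65 − 7276.09 = 252.56; nΣh² − (Σh)² = 13095.35 − 12166.09 = 929.26
r = -251.34 / √(252.56 × 929.26) = -251.34 / 484.4522 ≈ -0.5188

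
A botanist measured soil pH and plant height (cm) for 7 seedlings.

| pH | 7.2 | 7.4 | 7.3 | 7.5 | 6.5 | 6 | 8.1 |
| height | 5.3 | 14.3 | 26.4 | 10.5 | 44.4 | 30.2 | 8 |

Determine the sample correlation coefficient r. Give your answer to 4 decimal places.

n = 7, Σx = 50, Σy = 139.1, Σx² = 360, Σy² = 3987.19, Σxy = 950.05
nΣxy − ΣxΣy = 6650.35 − 6955 = -304.65
nΣx² − (Σx)² = 2520 − 2500 = 20; nΣy² − (Σy)² = 27910.33 − 19348.81 = 8561.52
r = -304.65 / √(20 × 8561.52) = -304.65 / 413.8000 ≈ -0.7362

-0.7362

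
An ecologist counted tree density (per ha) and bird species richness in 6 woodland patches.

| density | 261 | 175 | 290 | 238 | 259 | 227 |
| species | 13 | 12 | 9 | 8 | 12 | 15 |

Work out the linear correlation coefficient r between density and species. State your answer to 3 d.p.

-0.306

n = 6, Σx = 1450, Σy = 69, Σx² = 358100, Σy² = 827, Σxy = 16520
nΣxy − ΣxΣy = 99120 − 100050 = -930
nΣx² − (Σx)² = 2148600 − 2102500 = 46100; nΣy² − (Σy)² = 4962 − 4761 = 201
r = -930 / √(46100 × 201) = -930 / 3044.0269 ≈ -0.306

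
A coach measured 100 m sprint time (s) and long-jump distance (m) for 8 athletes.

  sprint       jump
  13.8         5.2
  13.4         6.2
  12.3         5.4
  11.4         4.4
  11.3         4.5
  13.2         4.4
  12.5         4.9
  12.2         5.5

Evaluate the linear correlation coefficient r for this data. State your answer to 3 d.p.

0.480

n = 8, Σx = 100.1, Σy = 40.5, Σx² = 1258.27, Σy² = 207.87, Σxy = 508.7
nΣxy − ΣxΣy = 4069.6 − 4054.05 = 15.55
nΣx² − (Σx)² = 10066.16 − 10020.01 = 46.15; nΣy² − (Σy)² = 1662.96 − 1640.25 = 22.71
r = 15.55 / √(46.15 × 22.71) = 15.55 / 32.3739 ≈ 0.480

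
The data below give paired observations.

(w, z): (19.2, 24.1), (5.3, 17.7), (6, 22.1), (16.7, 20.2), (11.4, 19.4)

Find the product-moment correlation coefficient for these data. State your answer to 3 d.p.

n = 5, Σw = 58.6, Σz = 103.5, Σw² = 841.58, Σz² = 2166.91, Σwz = 1247.63
nΣwz − ΣwΣz = 6238.15 − 6065.1 = 173.05
nΣw² − (Σw)² = 4207.9 − 3433.96 = 773.94; nΣz² − (Σz)² = 10834.55 − 10712.25 = 122.3
r = 173.05 / √(773.94 × 122.3) = 173.05 / 307.6571 ≈ 0.562

0.562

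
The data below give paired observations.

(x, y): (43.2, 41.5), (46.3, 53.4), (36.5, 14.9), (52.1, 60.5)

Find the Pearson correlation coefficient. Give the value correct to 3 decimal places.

0.969

n = 4, Σx = 178.1, Σy = 170.3, Σx² = 8056.59, Σy² = 8456.07, Σxy = 7961.12
nΣxy − ΣxΣy = 31844.48 − 30330.43 = 1514.05
nΣx² − (Σx)² = 32226.36 − 31719.61 = 506.75; nΣy² − (Σy)² = 33824.28 − 29002.09 = 4822.19
r = 1514.05 / √(506.75 × 4822.19) = 1514.05 / 1563.2162 ≈ 0.969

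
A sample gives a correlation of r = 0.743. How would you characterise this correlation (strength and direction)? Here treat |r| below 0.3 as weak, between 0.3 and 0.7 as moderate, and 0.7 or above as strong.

r = 0.743 > 0 so the relationship is positive.
|r| = 0.743, which falls in the strong range.

strong positive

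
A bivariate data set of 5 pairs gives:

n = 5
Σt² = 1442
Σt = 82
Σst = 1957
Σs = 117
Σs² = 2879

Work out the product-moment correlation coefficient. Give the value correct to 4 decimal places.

r = (nΣst − ΣsΣt) / √[(nΣs² − (Σs)²)(nΣt² − (Σt)²)]
Numerator: 5×1957 − 117×82 = 191
Denominator: √[(14395 − 13689)(7210 − 6724)] = √[706 × 486] = 585.7610
r = 191 / 585.7610 ≈ 0.3261

0.3261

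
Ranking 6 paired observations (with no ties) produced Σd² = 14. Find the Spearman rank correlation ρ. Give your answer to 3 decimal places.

ρ = 1 − 6Σd² / [n(n²−1)] = 1 − 6×14 / (6×35)
  = 1 − 84/210 = 1 − 0.4000 ≈ 0.600

0.600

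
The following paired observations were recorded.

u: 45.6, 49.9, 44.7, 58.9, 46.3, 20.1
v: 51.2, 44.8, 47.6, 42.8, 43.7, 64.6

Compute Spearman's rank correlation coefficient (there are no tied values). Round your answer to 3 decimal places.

-0.886

Rank u: 3, 5, 2, 6, 4, 1
Rank v: 5, 3, 4, 1, 2, 6
d = rank(u) − rank(v): -2, 2, -2, 5, 2, -5; Σd² = 66
ρ = 1 − 6Σd² / [n(n²−1)] = 1 − 6×66 / (6×35) = 1 − 396/210 ≈ -0.886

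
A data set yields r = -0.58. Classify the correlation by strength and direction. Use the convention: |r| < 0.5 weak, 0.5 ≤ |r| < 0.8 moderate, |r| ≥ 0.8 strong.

r = -0.58 < 0 so the relationship is negative.
|r| = 0.58, which falls in the moderate range.

moderate negative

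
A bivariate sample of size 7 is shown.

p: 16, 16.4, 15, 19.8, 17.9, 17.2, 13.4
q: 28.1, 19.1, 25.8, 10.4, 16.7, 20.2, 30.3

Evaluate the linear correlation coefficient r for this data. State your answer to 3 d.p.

-0.938

n = 7, Σp = 115.7, Σq = 150.6, Σp² = 1937.81, Σq² = 3533.24, Σpq = 2408.15
nΣpq − ΣpΣq = 16857.05 − 17424.42 = -567.37
nΣp² − (Σp)² = 13564.67 − 13386.49 = 178.18; nΣq² − (Σq)² = 24732.68 − 22680.36 = 2052.32
r = -567.37 / √(178.18 × 2052.32) = -567.37 / 604.7168 ≈ -0.938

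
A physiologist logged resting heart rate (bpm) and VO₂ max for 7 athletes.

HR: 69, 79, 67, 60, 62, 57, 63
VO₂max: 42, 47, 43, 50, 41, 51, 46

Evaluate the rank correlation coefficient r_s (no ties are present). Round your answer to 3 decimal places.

-0.429

Rank HR: 6, 7, 5, 2, 3, 1, 4
Rank VO₂max: 2, 5, 3, 6, 1, 7, 4
d = rank(HR) − rank(VO₂max): 4, 2, 2, -4, 2, -6, 0; Σd² = 80
ρ = 1 − 6Σd² / [n(n²−1)] = 1 − 6×80 / (7×48) = 1 − 480/336 ≈ -0.429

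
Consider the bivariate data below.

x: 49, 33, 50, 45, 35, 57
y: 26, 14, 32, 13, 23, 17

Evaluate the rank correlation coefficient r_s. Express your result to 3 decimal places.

0.429

Rank x: 4, 1, 5, 3, 2, 6
Rank y: 5, 2, 6, 1, 4, 3
d = rank(x) − rank(y): -1, -1, -1, 2, -2, 3; Σd² = 20
ρ = 1 − 6Σd² / [n(n²−1)] = 1 − 6×20 / (6×35) = 1 − 120/210 ≈ 0.429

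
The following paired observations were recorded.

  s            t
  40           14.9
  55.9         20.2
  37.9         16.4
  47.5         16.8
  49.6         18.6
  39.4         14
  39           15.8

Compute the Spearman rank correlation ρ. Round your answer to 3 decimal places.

Rank s: 4, 7, 1, 5, 6, 3, 2
Rank t: 2, 7, 4, 5, 6, 1, 3
d = rank(s) − rank(t): 2, 0, -3, 0, 0, 2, -1; Σd² = 18
ρ = 1 − 6Σd² / [n(n²−1)] = 1 − 6×18 / (7×48) = 1 − 108/336 ≈ 0.679

0.679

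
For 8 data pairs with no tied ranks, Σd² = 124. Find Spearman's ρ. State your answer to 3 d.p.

-0.476

ρ = 1 − 6Σd² / [n(n²−1)] = 1 − 6×124 / (8×63)
  = 1 − 744/504 = 1 − 1.4762 ≈ -0.476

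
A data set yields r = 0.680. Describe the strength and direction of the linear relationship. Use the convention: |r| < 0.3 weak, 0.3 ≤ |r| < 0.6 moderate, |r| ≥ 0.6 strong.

strong positive

r = 0.680 > 0 so the relationship is positive.
|r| = 0.680, which falls in the strong range.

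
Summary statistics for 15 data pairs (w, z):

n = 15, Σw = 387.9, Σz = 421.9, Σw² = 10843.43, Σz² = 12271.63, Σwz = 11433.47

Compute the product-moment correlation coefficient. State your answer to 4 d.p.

0.9121

r = (nΣwz − ΣwΣz) / √[(nΣw² − (Σw)²)(nΣz² − (Σz)²)]
Numerator: 15×11433.47 − 387.9×421.9 = 7847.04
Denominator: √[(162651.45 − 150466.41)(184074.45 − 177999.61)] = √[12185.04 × 6074.84] = 8603.6137
r = 7847.04 / 8603.6137 ≈ 0.9121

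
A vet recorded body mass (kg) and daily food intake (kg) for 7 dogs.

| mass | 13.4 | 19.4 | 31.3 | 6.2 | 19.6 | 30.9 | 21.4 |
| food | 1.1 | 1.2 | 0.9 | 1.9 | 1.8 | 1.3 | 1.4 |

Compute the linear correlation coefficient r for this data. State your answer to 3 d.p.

-0.595

n = 7, Σx = 142.2, Σy = 9.6, Σx² = 3370.98, Σy² = 13.96, Σxy = 183.38
nΣxy − ΣxΣy = 1283.66 − 1365.12 = -81.46
nΣx² − (Σx)² = 23596.86 − 20220.84 = 3376.02; nΣy² − (Σy)² = 97.72 − 92.16 = 5.56
r = -81.46 / √(3376.02 × 5.56) = -81.46 / 137.0061 ≈ -0.595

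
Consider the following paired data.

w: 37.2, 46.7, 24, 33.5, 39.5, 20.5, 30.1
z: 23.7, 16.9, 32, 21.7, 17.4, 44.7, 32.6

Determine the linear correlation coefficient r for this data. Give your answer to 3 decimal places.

n = 7, Σw = 231.5, Σz = 189, Σw² = 8149.49, Σz² = 5705.8, Σwz = 5750.73
nΣwz − ΣwΣz = 40255.11 − 43753.5 = -3498.39
nΣw² − (Σw)² = 57046.43 − 53592.25 = 3454.18; nΣz² − (Σz)² = 39940.6 − 35721 = 4219.6
r = -3498.39 / √(3454.18 × 4219.6) = -3498.39 / 3817.7556 ≈ -0.916

-0.916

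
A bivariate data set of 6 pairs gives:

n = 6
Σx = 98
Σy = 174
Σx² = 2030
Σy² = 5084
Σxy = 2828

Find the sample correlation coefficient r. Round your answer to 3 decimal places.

r = (nΣxy − ΣxΣy) / √[(nΣx² − (Σx)²)(nΣy² − (Σy)²)]
Numerator: 6×2828 − 98×174 = -84
Denominator: √[(12180 − 9604)(30504 − 30276)] = √[2576 × 228] = 766.3733
r = -84 / 766.3733 ≈ -0.110

-0.110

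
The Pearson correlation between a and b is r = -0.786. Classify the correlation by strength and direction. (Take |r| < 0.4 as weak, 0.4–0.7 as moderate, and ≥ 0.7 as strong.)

r = -0.786 < 0 so the relationship is negative.
|r| = 0.786, which falls in the strong range.

strong negative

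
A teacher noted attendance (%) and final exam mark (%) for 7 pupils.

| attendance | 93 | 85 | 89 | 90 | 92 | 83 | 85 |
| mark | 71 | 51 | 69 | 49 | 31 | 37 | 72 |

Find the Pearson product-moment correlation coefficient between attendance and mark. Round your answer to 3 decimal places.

0.097

n = 7, Σx = 617, Σy = 380, Σx² = 54473, Σy² = 22318, Σxy = 33532
nΣxy − ΣxΣy = 234724 − 234460 = 264
nΣx² − (Σx)² = 381311 − 380689 = 622; nΣy² − (Σy)² = 156226 − 144400 = 11826
r = 264 / √(622 × 11826) = 264 / 2712.1527 ≈ 0.097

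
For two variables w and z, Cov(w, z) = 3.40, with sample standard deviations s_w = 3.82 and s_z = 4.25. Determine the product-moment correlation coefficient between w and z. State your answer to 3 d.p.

r = Cov(w,z) / (s_w · s_z) = 3.40 / (3.82 × 4.25)
  = 3.40 / 16.2350 ≈ 0.209

0.209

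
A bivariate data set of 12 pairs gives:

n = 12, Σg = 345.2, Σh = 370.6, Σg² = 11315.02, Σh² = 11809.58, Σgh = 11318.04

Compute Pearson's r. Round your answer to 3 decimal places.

0.925

r = (nΣgh − ΣgΣh) / √[(nΣg² − (Σg)²)(nΣh² − (Σh)²)]
Numerator: 12×11318.04 − 345.2×370.6 = 7885.36
Denominator: √[(135780.24 − 119163.04)(141714.96 − 137344.36)] = √[16617.2 × 4370.6] = 8522.1555
r = 7885.36 / 8522.1555 ≈ 0.925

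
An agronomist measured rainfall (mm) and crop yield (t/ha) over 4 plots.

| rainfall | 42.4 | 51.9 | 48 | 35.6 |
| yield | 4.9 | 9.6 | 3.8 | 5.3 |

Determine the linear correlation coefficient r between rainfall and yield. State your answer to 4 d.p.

n = 4, Σx = 177.9, Σy = 23.6, Σx² = 8062.73, Σy² = 158.7, Σxy = 1077.08
nΣxy − ΣxΣy = 4308.32 − 4198.44 = 109.88
nΣx² − (Σx)² = 32250.92 − 31648.41 = 602.51; nΣy² − (Σy)² = 634.8 − 556.96 = 77.84
r = 109.88 / √(602.51 × 77.84) = 109.88 / 216.5626 ≈ 0.5074

0.5074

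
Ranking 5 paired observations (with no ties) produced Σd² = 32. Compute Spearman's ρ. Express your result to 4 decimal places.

ρ = 1 − 6Σd² / [n(n²−1)] = 1 − 6×32 / (5×24)
  = 1 − 192/120 = 1 − 1.60000 ≈ -0.6000

-0.6000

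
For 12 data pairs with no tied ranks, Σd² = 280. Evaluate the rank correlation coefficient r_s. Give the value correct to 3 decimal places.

ρ = 1 − 6Σd² / [n(n²−1)] = 1 − 6×280 / (12×143)
  = 1 − 1680/1716 = 1 − 0.9790 ≈ 0.021

0.021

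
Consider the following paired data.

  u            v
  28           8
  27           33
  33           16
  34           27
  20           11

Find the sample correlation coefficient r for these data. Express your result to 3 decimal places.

n = 5, Σu = 142, Σv = 95, Σu² = 4158, Σv² = 2259, Σuv = 2781
nΣuv − ΣuΣv = 13905 − 13490 = 415
nΣu² − (Σu)² = 20790 − 20164 = 626; nΣv² − (Σv)² = 11295 − 9025 = 2270
r = 415 / √(626 × 2270) = 415 / 1192.0654 ≈ 0.348

0.348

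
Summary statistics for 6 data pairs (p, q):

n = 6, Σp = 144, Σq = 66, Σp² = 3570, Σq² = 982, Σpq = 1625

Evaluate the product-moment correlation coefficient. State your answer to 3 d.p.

0.240

r = (nΣpq − ΣpΣq) / √[(nΣp² − (Σp)²)(nΣq² − (Σq)²)]
Numerator: 6×1625 − 144×66 = 246
Denominator: √[(21420 − 20736)(5892 − 4356)] = √[684 × 1536] = 1024.9995
r = 246 / 1024.9995 ≈ 0.240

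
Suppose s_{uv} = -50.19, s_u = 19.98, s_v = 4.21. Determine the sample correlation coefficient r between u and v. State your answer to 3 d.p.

r = Cov(u,v) / (s_u · s_v) = -50.19 / (19.98 × 4.21)
  = -50.19 / 84.1158 ≈ -0.597

-0.597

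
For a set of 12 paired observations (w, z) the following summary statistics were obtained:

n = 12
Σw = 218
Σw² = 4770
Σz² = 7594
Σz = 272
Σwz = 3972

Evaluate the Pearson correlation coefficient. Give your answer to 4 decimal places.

r = (nΣwz − ΣwΣz) / √[(nΣw² − (Σw)²)(nΣz² − (Σz)²)]
Numerator: 12×3972 − 218×272 = -11632
Denominator: √[(57240 − 47524)(91128 − 73984)] = √[9716 × 17144] = 12906.2428
r = -11632 / 12906.2428 ≈ -0.9013

-0.9013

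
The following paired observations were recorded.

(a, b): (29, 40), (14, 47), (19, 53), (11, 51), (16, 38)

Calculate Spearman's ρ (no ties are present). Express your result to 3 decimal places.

Rank a: 5, 2, 4, 1, 3
Rank b: 2, 3, 5, 4, 1
d = rank(a) − rank(b): 3, -1, -1, -3, 2; Σd² = 24
ρ = 1 − 6Σd² / [n(n²−1)] = 1 − 6×24 / (5×24) = 1 − 144/120 ≈ -0.200

-0.200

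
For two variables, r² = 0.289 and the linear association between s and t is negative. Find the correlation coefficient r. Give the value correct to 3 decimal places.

-0.538

|r| = √0.289 = 0.538
The association is negative, so r = −0.538.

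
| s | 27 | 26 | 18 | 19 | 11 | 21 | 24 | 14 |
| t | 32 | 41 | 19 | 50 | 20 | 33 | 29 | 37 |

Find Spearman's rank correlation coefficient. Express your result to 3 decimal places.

0.262

Rank s: 8, 7, 3, 4, 1, 5, 6, 2
Rank t: 4, 7, 1, 8, 2, 5, 3, 6
d = rank(s) − rank(t): 4, 0, 2, -4, -1, 0, 3, -4; Σd² = 62
ρ = 1 − 6Σd² / [n(n²−1)] = 1 − 6×62 / (8×63) = 1 − 372/504 ≈ 0.262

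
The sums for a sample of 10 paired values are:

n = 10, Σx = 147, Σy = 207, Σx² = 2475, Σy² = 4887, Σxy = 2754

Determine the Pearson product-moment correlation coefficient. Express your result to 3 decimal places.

r = (nΣxy − ΣxΣy) / √[(nΣx² − (Σx)²)(nΣy² − (Σy)²)]
Numerator: 10×2754 − 147×207 = -2889
Denominator: √[(24750 − 21609)(48870 − 42849)] = √[3141 × 6021] = 4348.7885
r = -2889 / 4348.7885 ≈ -0.664

-0.664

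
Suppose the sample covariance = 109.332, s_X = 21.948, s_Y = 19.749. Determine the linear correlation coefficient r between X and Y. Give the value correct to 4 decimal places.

r = Cov(X,Y) / (s_X · s_Y) = 109.332 / (21.948 × 19.749)
  = 109.332 / 433.4511 ≈ 0.2522

0.2522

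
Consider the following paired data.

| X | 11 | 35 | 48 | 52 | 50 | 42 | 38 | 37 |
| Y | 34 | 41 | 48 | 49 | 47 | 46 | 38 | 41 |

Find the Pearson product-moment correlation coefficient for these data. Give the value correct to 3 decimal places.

n = 8, ΣX = 313, ΣY = 344, ΣX² = 13431, ΣY² = 14992, ΣXY = 13904
nΣXY − ΣXΣY = 111232 − 107672 = 3560
nΣX² − (ΣX)² = 107448 − 97969 = 9479; nΣY² − (ΣY)² = 119936 − 118336 = 1600
r = 3560 / √(9479 × 1600) = 3560 / 3894.4062 ≈ 0.914

0.914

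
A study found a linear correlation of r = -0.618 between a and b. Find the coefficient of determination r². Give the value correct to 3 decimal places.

r² = (-0.618)² = 0.382

0.382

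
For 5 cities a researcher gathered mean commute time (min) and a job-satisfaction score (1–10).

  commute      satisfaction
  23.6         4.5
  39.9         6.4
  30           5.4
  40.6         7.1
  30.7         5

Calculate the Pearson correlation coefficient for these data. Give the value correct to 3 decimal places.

n = 5, Σx = 164.8, Σy = 28.4, Σx² = 5639.82, Σy² = 165.78, Σxy = 965.32
nΣxy − ΣxΣy = 4826.6 − 4680.32 = 146.28
nΣx² − (Σx)² = 28199.1 − 27159.04 = 1040.06; nΣy² − (Σy)² = 828.9 − 806.56 = 22.34
r = 146.28 / √(1040.06 × 22.34) = 146.28 / 152.4301 ≈ 0.960

0.960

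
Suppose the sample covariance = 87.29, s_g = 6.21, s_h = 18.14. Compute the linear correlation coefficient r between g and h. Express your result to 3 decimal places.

0.775

r = Cov(g,h) / (s_g · s_h) = 87.29 / (6.21 × 18.14)
  = 87.29 / 112.6494 ≈ 0.775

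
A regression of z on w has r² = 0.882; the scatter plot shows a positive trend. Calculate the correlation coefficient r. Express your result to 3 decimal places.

0.939

|r| = √0.882 = 0.939
The association is positive, so r = 0.939.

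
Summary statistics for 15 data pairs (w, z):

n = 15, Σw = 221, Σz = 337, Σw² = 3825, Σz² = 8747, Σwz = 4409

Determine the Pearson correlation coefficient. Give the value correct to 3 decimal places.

-0.680

r = (nΣwz − ΣwΣz) / √[(nΣw² − (Σw)²)(nΣz² − (Σz)²)]
Numerator: 15×4409 − 221×337 = -8342
Denominator: √[(57375 − 48841)(131205 − 113569)] = √[8534 × 17636] = 12268.0734
r = -8342 / 12268.0734 ≈ -0.680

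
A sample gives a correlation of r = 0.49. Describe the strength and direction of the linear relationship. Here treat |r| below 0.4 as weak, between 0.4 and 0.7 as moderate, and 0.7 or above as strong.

r = 0.49 > 0 so the relationship is positive.
|r| = 0.49, which falls in the moderate range.

moderate positive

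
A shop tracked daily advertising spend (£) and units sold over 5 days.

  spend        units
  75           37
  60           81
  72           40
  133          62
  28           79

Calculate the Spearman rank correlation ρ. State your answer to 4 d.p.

Rank spend: 4, 2, 3, 5, 1
Rank units: 1, 5, 2, 3, 4
d = rank(spend) − rank(units): 3, -3, 1, 2, -3; Σd² = 32
ρ = 1 − 6Σd² / [n(n²−1)] = 1 − 6×32 / (5×24) = 1 − 192/120 ≈ -0.6000

-0.6000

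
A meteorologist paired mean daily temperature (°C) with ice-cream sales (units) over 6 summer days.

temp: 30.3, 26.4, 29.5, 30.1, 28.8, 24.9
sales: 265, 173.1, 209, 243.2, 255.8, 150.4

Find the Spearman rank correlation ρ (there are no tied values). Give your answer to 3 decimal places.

0.829

Rank temp: 6, 2, 4, 5, 3, 1
Rank sales: 6, 2, 3, 4, 5, 1
d = rank(temp) − rank(sales): 0, 0, 1, 1, -2, 0; Σd² = 6
ρ = 1 − 6Σd² / [n(n²−1)] = 1 − 6×6 / (6×35) = 1 − 36/210 ≈ 0.829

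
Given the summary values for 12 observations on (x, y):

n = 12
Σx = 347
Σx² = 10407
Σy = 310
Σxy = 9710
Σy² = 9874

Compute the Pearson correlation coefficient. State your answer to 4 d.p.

0.8942

r = (nΣxy − ΣxΣy) / √[(nΣx² − (Σx)²)(nΣy² − (Σy)²)]
Numerator: 12×9710 − 347×310 = 8950
Denominator: √[(124884 − 120409)(118488 − 96100)] = √[4475 × 22388] = 10009.3107
r = 8950 / 10009.3107 ≈ 0.8942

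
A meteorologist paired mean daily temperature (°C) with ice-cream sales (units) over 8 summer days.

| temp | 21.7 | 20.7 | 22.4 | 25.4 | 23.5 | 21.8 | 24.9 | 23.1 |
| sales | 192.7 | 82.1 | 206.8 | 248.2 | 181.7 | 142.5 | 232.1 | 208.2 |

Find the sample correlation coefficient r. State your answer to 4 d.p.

n = 8, Σx = 183.5, Σy = 1494.3, Σx² = 4227.41, Σy² = 298781.97, Σxy = 34782.82
nΣxy − ΣxΣy = 278262.56 − 274204.05 = 4058.51
nΣx² − (Σx)² = 33819.28 − 33672.25 = 147.03; nΣy² − (Σy)² = 2390255.76 − 2232932.49 = 157323.27
r = 4058.51 / √(147.03 × 157323.27) = 4058.51 / 4809.4948 ≈ 0.8439

0.8439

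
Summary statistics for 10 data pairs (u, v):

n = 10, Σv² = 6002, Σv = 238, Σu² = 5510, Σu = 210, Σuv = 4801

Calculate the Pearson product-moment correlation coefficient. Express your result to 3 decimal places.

r = (nΣuv − ΣuΣv) / √[(nΣu² − (Σu)²)(nΣv² − (Σv)²)]
Numerator: 10×4801 − 210×238 = -1970
Denominator: √[(55100 − 44100)(60020 − 56644)] = √[11000 × 3376] = 6093.9314
r = -1970 / 6093.9314 ≈ -0.323

-0.323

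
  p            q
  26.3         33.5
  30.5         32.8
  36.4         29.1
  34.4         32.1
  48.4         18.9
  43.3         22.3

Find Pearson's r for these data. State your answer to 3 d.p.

n = 6, Σp = 219.3, Σq = 168.7, Σp² = 8347.71, Σq² = 4929.81, Σpq = 5925.28
nΣpq − ΣpΣq = 35551.68 − 36995.91 = -1444.23
nΣp² − (Σp)² = 50086.26 − 48092.49 = 1993.77; nΣq² − (Σq)² = 29578.86 − 28459.69 = 1119.17
r = -1444.23 / √(1993.77 × 1119.17) = -1444.23 / 1493.7763 ≈ -0.967

-0.967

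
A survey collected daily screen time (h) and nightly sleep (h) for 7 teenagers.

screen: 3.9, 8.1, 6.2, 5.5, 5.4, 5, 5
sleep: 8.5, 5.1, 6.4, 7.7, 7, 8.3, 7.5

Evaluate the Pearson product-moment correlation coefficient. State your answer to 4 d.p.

n = 7, Σx = 39.1, Σy = 50.5, Σx² = 228.67, Σy² = 372.65, Σxy = 273.29
nΣxy − ΣxΣy = 1913.03 − 1974.55 = -61.52
nΣx² − (Σx)² = 1600.69 − 1528.81 = 71.88; nΣy² − (Σy)² = 2608.55 − 2550.25 = 58.3
r = -61.52 / √(71.88 × 58.3) = -61.52 / 64.7349 ≈ -0.9503

-0.9503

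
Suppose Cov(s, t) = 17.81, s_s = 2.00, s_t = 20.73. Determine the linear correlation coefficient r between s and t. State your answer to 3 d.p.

0.430

r = Cov(s,t) / (s_s · s_t) = 17.81 / (2.00 × 20.73)
  = 17.81 / 41.4600 ≈ 0.430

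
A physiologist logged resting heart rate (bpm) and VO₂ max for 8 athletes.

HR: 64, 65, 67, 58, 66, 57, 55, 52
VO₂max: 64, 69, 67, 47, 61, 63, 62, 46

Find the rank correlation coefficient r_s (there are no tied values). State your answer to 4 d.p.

Rank HR: 5, 6, 8, 4, 7, 3, 2, 1
Rank VO₂max: 6, 8, 7, 2, 3, 5, 4, 1
d = rank(HR) − rank(VO₂max): -1, -2, 1, 2, 4, -2, -2, 0; Σd² = 34
ρ = 1 − 6Σd² / [n(n²−1)] = 1 − 6×34 / (8×63) = 1 − 204/504 ≈ 0.5952

0.5952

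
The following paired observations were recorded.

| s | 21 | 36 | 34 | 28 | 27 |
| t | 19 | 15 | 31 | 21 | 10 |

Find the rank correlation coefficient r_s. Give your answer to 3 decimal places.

Rank s: 1, 5, 4, 3, 2
Rank t: 3, 2, 5, 4, 1
d = rank(s) − rank(t): -2, 3, -1, -1, 1; Σd² = 16
ρ = 1 − 6Σd² / [n(n²−1)] = 1 − 6×16 / (5×24) = 1 − 96/120 ≈ 0.200

0.200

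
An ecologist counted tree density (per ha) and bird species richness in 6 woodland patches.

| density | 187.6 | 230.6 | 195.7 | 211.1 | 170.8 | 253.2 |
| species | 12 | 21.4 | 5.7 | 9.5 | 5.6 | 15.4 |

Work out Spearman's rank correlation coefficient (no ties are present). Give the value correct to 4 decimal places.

Rank density: 2, 5, 3, 4, 1, 6
Rank species: 4, 6, 2, 3, 1, 5
d = rank(density) − rank(species): -2, -1, 1, 1, 0, 1; Σd² = 8
ρ = 1 − 6Σd² / [n(n²−1)] = 1 − 6×8 / (6×35) = 1 − 48/210 ≈ 0.7714

0.7714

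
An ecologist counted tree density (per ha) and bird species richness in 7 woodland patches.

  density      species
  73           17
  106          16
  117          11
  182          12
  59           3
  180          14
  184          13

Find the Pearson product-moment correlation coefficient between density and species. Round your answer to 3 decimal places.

n = 7, Σx = 901, Σy = 86, Σx² = 133115, Σy² = 1184, Σxy = 11497
nΣxy − ΣxΣy = 80479 − 77486 = 2993
nΣx² − (Σx)² = 931805 − 811801 = 120004; nΣy² − (Σy)² = 8288 − 7396 = 892
r = 2993 / √(120004 × 892) = 2993 / 10346.1862 ≈ 0.289

0.289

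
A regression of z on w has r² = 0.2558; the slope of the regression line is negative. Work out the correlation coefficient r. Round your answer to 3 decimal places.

|r| = √0.2558 = 0.506
The association is negative, so r = −0.506.

-0.506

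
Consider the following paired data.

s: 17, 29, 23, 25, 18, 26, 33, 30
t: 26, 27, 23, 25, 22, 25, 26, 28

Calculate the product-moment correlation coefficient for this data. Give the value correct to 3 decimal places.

n = 8, Σs = 201, Σt = 202, Σs² = 5273, Σt² = 5128, Σst = 5123
nΣst − ΣsΣt = 40984 − 40602 = 382
nΣs² − (Σs)² = 42184 − 40401 = 1783; nΣt² − (Σt)² = 41024 − 40804 = 220
r = 382 / √(1783 × 220) = 382 / 626.3066 ≈ 0.610

0.610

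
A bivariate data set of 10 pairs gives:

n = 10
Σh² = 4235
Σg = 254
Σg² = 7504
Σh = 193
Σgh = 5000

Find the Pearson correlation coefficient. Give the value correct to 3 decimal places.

0.133

r = (nΣgh − ΣgΣh) / √[(nΣg² − (Σg)²)(nΣh² − (Σh)²)]
Numerator: 10×5000 − 254×193 = 978
Denominator: √[(75040 − 64516)(42350 − 37249)] = √[10524 × 5101] = 7326.8632
r = 978 / 7326.8632 ≈ 0.133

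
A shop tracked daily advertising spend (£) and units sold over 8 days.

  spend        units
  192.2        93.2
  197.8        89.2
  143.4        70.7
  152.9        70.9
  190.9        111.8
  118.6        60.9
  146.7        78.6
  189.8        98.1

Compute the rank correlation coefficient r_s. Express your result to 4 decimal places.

Rank spend: 7, 8, 2, 4, 6, 1, 3, 5
Rank units: 6, 5, 2, 3, 8, 1, 4, 7
d = rank(spend) − rank(units): 1, 3, 0, 1, -2, 0, -1, -2; Σd² = 20
ρ = 1 − 6Σd² / [n(n²−1)] = 1 − 6×20 / (8×63) = 1 − 120/504 ≈ 0.7619

0.7619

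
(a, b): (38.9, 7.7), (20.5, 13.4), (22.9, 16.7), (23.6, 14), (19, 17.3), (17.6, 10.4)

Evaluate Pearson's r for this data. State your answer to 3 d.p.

n = 6, Σa = 142.5, Σb = 79.5, Σa² = 3685.59, Σb² = 1121.19, Σab = 1798.8
nΣab − ΣaΣb = 10792.8 − 11328.75 = -535.95
nΣa² − (Σa)² = 22113.54 − 20306.25 = 1807.29; nΣb² − (Σb)² = 6727.14 − 6320.25 = 406.89
r = -535.95 / √(1807.29 × 406.89) = -535.95 / 857.5361 ≈ -0.625

-0.625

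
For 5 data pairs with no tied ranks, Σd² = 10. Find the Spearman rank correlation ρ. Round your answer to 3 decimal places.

ρ = 1 − 6Σd² / [n(n²−1)] = 1 − 6×10 / (5×24)
  = 1 − 60/120 = 1 − 0.5000 ≈ 0.500

0.500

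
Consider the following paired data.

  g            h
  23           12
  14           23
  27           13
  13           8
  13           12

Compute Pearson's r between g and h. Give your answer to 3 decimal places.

-0.102

n = 5, Σg = 90, Σh = 68, Σg² = 1792, Σh² = 1050, Σgh = 1209
nΣgh − ΣgΣh = 6045 − 6120 = -75
nΣg² − (Σg)² = 8960 − 8100 = 860; nΣh² − (Σh)² = 5250 − 4624 = 626
r = -75 / √(860 × 626) = -75 / 733.7302 ≈ -0.102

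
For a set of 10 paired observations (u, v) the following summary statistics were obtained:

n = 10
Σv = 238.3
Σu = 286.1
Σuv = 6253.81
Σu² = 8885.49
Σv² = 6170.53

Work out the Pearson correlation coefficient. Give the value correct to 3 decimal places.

r = (nΣuv − ΣuΣv) / √[(nΣu² − (Σu)²)(nΣv² − (Σv)²)]
Numerator: 10×6253.81 − 286.1×238.3 = -5639.53
Denominator: √[(88854.9 − 81853.21)(61705.3 − 56786.89)] = √[7001.69 × 4918.41] = 5868.3202
r = -5639.53 / 5868.3202 ≈ -0.961

-0.961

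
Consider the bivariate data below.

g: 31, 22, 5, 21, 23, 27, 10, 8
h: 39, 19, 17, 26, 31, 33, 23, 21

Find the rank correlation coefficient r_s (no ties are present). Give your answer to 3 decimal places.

Rank g: 8, 5, 1, 4, 6, 7, 3, 2
Rank h: 8, 2, 1, 5, 6, 7, 4, 3
d = rank(g) − rank(h): 0, 3, 0, -1, 0, 0, -1, -1; Σd² = 12
ρ = 1 − 6Σd² / [n(n²−1)] = 1 − 6×12 / (8×63) = 1 − 72/504 ≈ 0.857

0.857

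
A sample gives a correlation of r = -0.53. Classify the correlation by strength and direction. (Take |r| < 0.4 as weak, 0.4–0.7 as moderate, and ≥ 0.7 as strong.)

moderate negative

r = -0.53 < 0 so the relationship is negative.
|r| = 0.53, which falls in the moderate range.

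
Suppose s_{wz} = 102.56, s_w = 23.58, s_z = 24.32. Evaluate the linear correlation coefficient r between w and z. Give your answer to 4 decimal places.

0.1788

r = Cov(w,z) / (s_w · s_z) = 102.56 / (23.58 × 24.32)
  = 102.56 / 573.4656 ≈ 0.1788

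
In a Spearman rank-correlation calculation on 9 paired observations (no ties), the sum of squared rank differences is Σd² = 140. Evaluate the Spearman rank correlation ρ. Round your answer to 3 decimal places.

ρ = 1 − 6Σd² / [n(n²−1)] = 1 − 6×140 / (9×80)
  = 1 − 840/720 = 1 − 1.1667 ≈ -0.167

-0.167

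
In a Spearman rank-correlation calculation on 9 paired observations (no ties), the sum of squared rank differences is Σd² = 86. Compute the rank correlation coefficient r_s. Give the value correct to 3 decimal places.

0.283

ρ = 1 − 6Σd² / [n(n²−1)] = 1 − 6×86 / (9×80)
  = 1 − 516/720 = 1 − 0.7167 ≈ 0.283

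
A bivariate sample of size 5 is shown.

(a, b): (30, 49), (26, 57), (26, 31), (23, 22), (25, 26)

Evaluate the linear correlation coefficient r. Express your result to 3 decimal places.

n = 5, Σa = 130, Σb = 185, Σa² = 3406, Σb² = 7771, Σab = 4914
nΣab − ΣaΣb = 24570 − 24050 = 520
nΣa² − (Σa)² = 17030 − 16900 = 130; nΣb² − (Σb)² = 38855 − 34225 = 4630
r = 520 / √(130 × 4630) = 520 / 775.8221 ≈ 0.670

0.670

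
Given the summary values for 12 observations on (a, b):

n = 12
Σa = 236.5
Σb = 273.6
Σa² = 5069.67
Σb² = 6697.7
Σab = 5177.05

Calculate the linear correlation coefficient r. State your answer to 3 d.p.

-0.496

r = (nΣab − ΣaΣb) / √[(nΣa² − (Σa)²)(nΣb² − (Σb)²)]
Numerator: 12×5177.05 − 236.5×273.6 = -2581.8
Denominator: √[(60836.04 − 55932.25)(80372.4 − 74856.96)] = √[4903.79 × 5515.44] = 5200.6307
r = -2581.8 / 5200.6307 ≈ -0.496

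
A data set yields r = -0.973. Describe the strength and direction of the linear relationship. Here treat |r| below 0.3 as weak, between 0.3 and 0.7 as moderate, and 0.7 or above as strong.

r = -0.973 < 0 so the relationship is negative.
|r| = 0.973, which falls in the strong range.

strong negative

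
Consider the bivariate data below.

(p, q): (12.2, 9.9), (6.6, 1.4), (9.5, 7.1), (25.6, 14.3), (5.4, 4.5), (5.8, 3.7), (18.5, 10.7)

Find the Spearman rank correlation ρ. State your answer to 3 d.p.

0.857

Rank p: 5, 3, 4, 7, 1, 2, 6
Rank q: 5, 1, 4, 7, 3, 2, 6
d = rank(p) − rank(q): 0, 2, 0, 0, -2, 0, 0; Σd² = 8
ρ = 1 − 6Σd² / [n(n²−1)] = 1 − 6×8 / (7×48) = 1 − 48/336 ≈ 0.857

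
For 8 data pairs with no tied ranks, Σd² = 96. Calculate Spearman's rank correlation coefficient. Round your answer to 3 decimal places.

-0.143

ρ = 1 − 6Σd² / [n(n²−1)] = 1 − 6×96 / (8×63)
  = 1 − 576/504 = 1 − 1.1429 ≈ -0.143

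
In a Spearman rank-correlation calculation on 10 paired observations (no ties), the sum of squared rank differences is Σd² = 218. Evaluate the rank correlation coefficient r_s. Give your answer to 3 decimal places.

-0.321

ρ = 1 − 6Σd² / [n(n²−1)] = 1 − 6×218 / (10×99)
  = 1 − 1308/990 = 1 − 1.3212 ≈ -0.321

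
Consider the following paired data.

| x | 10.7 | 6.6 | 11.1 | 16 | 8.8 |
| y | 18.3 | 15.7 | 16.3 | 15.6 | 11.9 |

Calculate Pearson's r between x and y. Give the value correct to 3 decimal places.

0.213

n = 5, Σx = 53.2, Σy = 77.8, Σx² = 614.7, Σy² = 1232.04, Σxy = 834.68
nΣxy − ΣxΣy = 4173.4 − 4138.96 = 34.44
nΣx² − (Σx)² = 3073.5 − 2830.24 = 243.26; nΣy² − (Σy)² = 6160.2 − 6052.84 = 107.36
r = 34.44 / √(243.26 × 107.36) = 34.44 / 161.6057 ≈ 0.213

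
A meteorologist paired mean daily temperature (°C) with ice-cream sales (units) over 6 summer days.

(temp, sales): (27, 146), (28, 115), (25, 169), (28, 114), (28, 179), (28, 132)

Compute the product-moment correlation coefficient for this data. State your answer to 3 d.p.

-0.502

n = 6, Σx = 164, Σy = 855, Σx² = 4490, Σy² = 125563, Σxy = 23287
nΣxy − ΣxΣy = 139722 − 140220 = -498
nΣx² − (Σx)² = 26940 − 26896 = 44; nΣy² − (Σy)² = 753378 − 731025 = 22353
r = -498 / √(44 × 22353) = -498 / 991.7318 ≈ -0.502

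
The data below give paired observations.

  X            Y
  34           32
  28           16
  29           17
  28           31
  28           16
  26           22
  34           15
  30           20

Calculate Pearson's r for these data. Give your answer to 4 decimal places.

n = 8, ΣX = 237, ΣY = 169, ΣX² = 7081, ΣY² = 3895, ΣXY = 5027
nΣXY − ΣXΣY = 40216 − 40053 = 163
nΣX² − (ΣX)² = 56648 − 56169 = 479; nΣY² − (ΣY)² = 31160 − 28561 = 2599
r = 163 / √(479 × 2599) = 163 / 1115.7603 ≈ 0.1461

0.1461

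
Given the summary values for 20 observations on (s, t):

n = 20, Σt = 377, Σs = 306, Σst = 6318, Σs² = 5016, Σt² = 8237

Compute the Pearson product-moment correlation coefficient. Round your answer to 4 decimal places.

r = (nΣst − ΣsΣt) / √[(nΣs² − (Σs)²)(nΣt² − (Σt)²)]
Numerator: 20×6318 − 306×377 = 10998
Denominator: √[(100320 − 93636)(164740 − 142129)] = √[6684 × 22611] = 12293.5725
r = 10998 / 12293.5725 ≈ 0.8946

0.8946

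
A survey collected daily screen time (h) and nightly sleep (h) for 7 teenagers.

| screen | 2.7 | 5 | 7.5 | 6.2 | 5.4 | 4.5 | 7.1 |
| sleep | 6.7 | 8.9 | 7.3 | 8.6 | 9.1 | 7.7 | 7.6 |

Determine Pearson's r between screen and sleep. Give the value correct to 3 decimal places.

0.200

n = 7, Σx = 38.4, Σy = 55.9, Σx² = 226.8, Σy² = 451.21, Σxy = 308.41
nΣxy − ΣxΣy = 2158.87 − 2146.56 = 12.31
nΣx² − (Σx)² = 1587.6 − 1474.56 = 113.04; nΣy² − (Σy)² = 3158.47 − 3124.81 = 33.66
r = 12.31 / √(113.04 × 33.66) = 12.31 / 61.6841 ≈ 0.200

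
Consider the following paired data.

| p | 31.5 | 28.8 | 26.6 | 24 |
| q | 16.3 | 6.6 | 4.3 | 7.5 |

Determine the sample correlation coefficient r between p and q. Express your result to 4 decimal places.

n = 4, Σp = 110.9, Σq = 34.7, Σp² = 3105.25, Σq² = 383.99, Σpq = 997.91
nΣpq − ΣpΣq = 3991.64 − 3848.23 = 143.41
nΣp² − (Σp)² = 12421 − 12298.81 = 122.19; nΣq² − (Σq)² = 1535.96 − 1204.09 = 331.87
r = 143.41 / √(122.19 × 331.87) = 143.41 / 201.3733 ≈ 0.7122

0.7122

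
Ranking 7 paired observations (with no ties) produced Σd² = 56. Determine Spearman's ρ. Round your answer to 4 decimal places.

0.0000

ρ = 1 − 6Σd² / [n(n²−1)] = 1 − 6×56 / (7×48)
  = 1 − 336/336 = 1 − 1.00000 ≈ 0.0000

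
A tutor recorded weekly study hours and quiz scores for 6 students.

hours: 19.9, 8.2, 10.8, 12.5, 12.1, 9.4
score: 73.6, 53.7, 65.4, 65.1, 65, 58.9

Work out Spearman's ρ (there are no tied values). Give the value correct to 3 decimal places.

0.829

Rank hours: 6, 1, 3, 5, 4, 2
Rank score: 6, 1, 5, 4, 3, 2
d = rank(hours) − rank(score): 0, 0, -2, 1, 1, 0; Σd² = 6
ρ = 1 − 6Σd² / [n(n²−1)] = 1 − 6×6 / (6×35) = 1 − 36/210 ≈ 0.829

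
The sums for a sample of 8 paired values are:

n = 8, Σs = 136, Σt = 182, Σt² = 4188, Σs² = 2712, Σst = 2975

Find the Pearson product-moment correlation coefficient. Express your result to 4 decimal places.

r = (nΣst − ΣsΣt) / √[(nΣs² − (Σs)²)(nΣt² − (Σt)²)]
Numerator: 8×2975 − 136×182 = -952
Denominator: √[(21696 − 18496)(33504 − 33124)] = √[3200 × 380] = 1102.7239
r = -952 / 1102.7239 ≈ -0.8633

-0.8633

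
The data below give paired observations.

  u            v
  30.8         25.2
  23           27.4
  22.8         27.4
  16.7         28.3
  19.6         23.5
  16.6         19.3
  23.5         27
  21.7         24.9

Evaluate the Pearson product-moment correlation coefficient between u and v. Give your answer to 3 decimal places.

0.285

n = 8, Σu = 174.7, Σv = 203, Σu² = 3959.23, Σv² = 5211.2, Σuv = 4459.5
nΣuv − ΣuΣv = 35676 − 35464.1 = 211.9
nΣu² − (Σu)² = 31673.84 − 30520.09 = 1153.75; nΣv² − (Σv)² = 41689.6 − 41209 = 480.6
r = 211.9 / √(1153.75 × 480.6) = 211.9 / 744.6424 ≈ 0.285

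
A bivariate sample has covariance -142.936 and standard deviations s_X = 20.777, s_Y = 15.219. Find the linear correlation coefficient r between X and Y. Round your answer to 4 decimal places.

-0.4520

r = Cov(X,Y) / (s_X · s_Y) = -142.936 / (20.777 × 15.219)
  = -142.936 / 316.2052 ≈ -0.4520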